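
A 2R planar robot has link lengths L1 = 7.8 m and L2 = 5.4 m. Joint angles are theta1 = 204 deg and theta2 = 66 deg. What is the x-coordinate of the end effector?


Convert angles to radians: theta1 = 3.5605, theta2 = 1.1519
x = L1*cos(theta1) + L2*cos(theta1+theta2)
x = -7.1257 + -0.0
x = -7.1257


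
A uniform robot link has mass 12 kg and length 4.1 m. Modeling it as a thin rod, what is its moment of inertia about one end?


I = (1/3) * m * L^2
= (1/3) * 12 * 4.1^2
= 0.333333 * 12 * 16.81
= 67.24 kg*m^2


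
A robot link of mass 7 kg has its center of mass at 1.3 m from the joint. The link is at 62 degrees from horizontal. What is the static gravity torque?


tau = m*g*L*cos(angle)
= 7 * 9.81 * 1.3 * cos(62 deg)
= 7 * 9.81 * 1.3 * 0.4695
= 41.9102 Nm


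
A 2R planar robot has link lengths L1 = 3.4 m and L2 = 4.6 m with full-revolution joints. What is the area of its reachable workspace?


r_max = L1 + L2 = 8.0 m
r_min = |L1 - L2| = 1.2 m
Area = pi*(r_max^2 - r_min^2)
= pi*(64.0 - 1.44)
= pi * 62.56
= 196.538 m^2


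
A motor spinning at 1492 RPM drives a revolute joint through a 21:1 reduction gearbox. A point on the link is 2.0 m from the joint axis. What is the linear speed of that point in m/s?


omega_motor = 1492 * 2*pi/60 = 156.2419 rad/s
omega_joint = omega_motor / 21 = 7.4401 rad/s
v = omega_joint * r = 7.4401 * 2.0
= 14.8802 m/s


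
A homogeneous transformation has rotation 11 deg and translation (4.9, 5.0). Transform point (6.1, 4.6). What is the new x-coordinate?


x' = cos(theta)*px - sin(theta)*py + tx
= 0.9816*6.1 - 0.1908*4.6 + 4.9
= 10.0102


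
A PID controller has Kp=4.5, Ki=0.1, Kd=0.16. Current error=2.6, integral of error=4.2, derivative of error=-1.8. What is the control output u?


u = Kp*e + Ki*int(e) + Kd*de/dt
= 4.5*2.6 + 0.1*4.2 + 0.16*(-1.8)
= 11.7 + 0.42 + -0.288
= 11.832


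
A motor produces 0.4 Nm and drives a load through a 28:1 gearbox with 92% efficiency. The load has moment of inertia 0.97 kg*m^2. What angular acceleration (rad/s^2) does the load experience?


tau_out = tau_motor * N * eta
= 0.4 * 28 * 0.92 = 10.304 Nm
alpha = tau_out / I = 10.304 / 0.97
= 10.6227 rad/s^2


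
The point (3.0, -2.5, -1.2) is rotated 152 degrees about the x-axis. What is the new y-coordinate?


Rotation about x-axis: y' = y*cos(theta) - z*sin(theta)
= -2.5 * -0.8829 - -1.2 * 0.4695
= 2.7707


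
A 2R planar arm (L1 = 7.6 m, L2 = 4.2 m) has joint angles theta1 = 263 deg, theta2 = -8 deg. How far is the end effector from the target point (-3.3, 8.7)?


End effector via forward kinematics:
x = L1*cos(t1) + L2*cos(t1+t2) = -2.0132
y = L1*sin(t1) + L2*sin(t1+t2) = -11.6002
Distance to target:
d = sqrt((-3.3 - -2.0132)^2 + (8.7 - -11.6002)^2)
= sqrt(1.6557 + 412.0997)
= 20.341 m


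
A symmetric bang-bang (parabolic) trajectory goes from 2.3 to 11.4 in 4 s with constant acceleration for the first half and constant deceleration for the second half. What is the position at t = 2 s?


Symmetric rest-to-rest: each phase covers (pf-p0)/2 in time T/2. 0.5*a*(T/2)^2 = (pf-p0)/2 => a = 4*(pf-p0)/T^2
a = 4*(11.4-2.3)/4^2 = 2.275
t = 2 is in the acceleration phase (t <= T/2).
p = p0 + 0.5*a*t^2 = 2.3 + 0.5*2.275*2^2
= 6.85


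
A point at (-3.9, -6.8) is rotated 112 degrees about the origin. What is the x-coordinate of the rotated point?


x' = x*cos(theta) - y*sin(theta)
cos(112 deg) = -0.3746, sin(112 deg) = 0.9272
x' = -3.9 * -0.3746 - -6.8 * 0.9272
= 1.461 - -6.3049
= 7.7658


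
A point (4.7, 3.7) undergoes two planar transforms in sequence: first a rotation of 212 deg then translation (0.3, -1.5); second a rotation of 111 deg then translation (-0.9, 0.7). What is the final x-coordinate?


After transform 1:
x1 = cos(212)*4.7 - sin(212)*3.7 + 0.3 = -1.7251
y1 = sin(212)*4.7 + cos(212)*3.7 + -1.5 = -7.1284
After transform 2:
x2 = cos(111)*-1.7251 - sin(111)*-7.1284 + -0.9
= 6.3732


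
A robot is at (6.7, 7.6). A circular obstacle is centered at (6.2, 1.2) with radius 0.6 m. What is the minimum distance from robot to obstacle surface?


center_dist = sqrt((6.7-6.2)^2 + (7.6-1.2)^2)
= sqrt(0.25 + 40.96)
= 6.4195
min_dist = center_dist - radius = 6.4195 - 0.6 = 5.8195 m


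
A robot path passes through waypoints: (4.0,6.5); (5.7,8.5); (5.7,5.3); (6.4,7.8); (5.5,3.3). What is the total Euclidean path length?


Segment lengths:
  seg1 = sqrt((1.7)^2 + (2.0)^2) = 2.6249
  seg2 = sqrt((0.0)^2 + (-3.2)^2) = 3.2
  seg3 = sqrt((0.7)^2 + (2.5)^2) = 2.5962
  seg4 = sqrt((-0.9)^2 + (-4.5)^2) = 4.5891
Total = 13.0101


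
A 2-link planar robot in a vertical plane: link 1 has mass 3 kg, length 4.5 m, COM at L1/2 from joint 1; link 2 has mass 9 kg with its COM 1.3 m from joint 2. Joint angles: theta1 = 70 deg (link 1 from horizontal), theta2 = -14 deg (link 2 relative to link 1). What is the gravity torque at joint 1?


Horizontal distance from joint 1 to link-1 COM:
  x_c1 = (L1/2)*cos(t1) = 2.25 * 0.342 = 0.7695 m
Horizontal distance from joint 1 to link-2 COM:
  x_c2 = L1*cos(t1) + Lc2*cos(t1+t2)
       = 4.5*0.342 + 1.3*0.5592 = 2.266 m
tau1 = m1*g*x_c1 + m2*g*x_c2
     = 3*9.81*0.7695 + 9*9.81*2.266
     = 22.6477 + 200.0688
     = 222.7165 Nm


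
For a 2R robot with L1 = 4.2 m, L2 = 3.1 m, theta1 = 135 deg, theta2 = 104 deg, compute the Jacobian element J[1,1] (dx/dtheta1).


J[1,1] = -L1*sin(t1) - L2*sin(t1+t2)
= -4.2*sin(135) - 3.1*sin(239)
= -0.3126


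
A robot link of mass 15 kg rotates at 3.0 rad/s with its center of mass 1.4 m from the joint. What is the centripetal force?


F = m * omega^2 * r
= 15 * 3.0^2 * 1.4
= 15 * 9.0 * 1.4
= 189.0 N


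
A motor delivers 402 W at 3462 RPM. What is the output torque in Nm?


omega = 3462 * 2*pi/60 = 362.5398 rad/s
tau = P / omega = 402 / 362.5398
= 1.1088 Nm


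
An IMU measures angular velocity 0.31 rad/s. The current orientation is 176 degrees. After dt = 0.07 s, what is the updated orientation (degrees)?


delta_theta = w * dt = 0.31 * 0.07 = 0.0217 rad
= 1.2433 deg
theta_new = 176 + 1.2433 = 177.2433 deg


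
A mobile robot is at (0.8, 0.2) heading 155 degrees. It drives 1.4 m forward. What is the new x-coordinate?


x_new = x0 + d*cos(theta)
= 0.8 + 1.4*cos(155)
= 0.8 + -1.2688
= -0.4688


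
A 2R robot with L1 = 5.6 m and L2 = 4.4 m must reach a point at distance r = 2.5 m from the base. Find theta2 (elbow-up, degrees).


cos(theta2) = (r^2 - L1^2 - L2^2) / (2*L1*L2)
cos(theta2) = (6.25 - 31.36 - 19.36) / 49.28
cos(theta2) = -0.902394
theta2 = 154.4746 degrees


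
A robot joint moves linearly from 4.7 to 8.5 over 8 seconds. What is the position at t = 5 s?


s = t/T = 5/8 = 0.625
p(t) = p0 + (pf-p0)*s
= 4.7 + (8.5 - 4.7) * 0.625
= 7.075


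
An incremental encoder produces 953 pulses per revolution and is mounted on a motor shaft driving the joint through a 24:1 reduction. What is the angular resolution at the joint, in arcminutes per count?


counts per rev = 953
effective counts at joint = 953 * 24 = 22872
resolution = 360*60 / 22872
= 0.9444 arcmin/count


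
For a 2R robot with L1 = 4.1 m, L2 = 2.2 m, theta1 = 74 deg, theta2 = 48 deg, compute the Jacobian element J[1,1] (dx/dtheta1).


J[1,1] = -L1*sin(t1) - L2*sin(t1+t2)
= -4.1*sin(74) - 2.2*sin(122)
= -5.8069


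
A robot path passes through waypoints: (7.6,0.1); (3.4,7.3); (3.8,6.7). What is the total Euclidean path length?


Segment lengths:
  seg1 = sqrt((-4.2)^2 + (7.2)^2) = 8.3355
  seg2 = sqrt((0.4)^2 + (-0.6)^2) = 0.7211
Total = 9.0566


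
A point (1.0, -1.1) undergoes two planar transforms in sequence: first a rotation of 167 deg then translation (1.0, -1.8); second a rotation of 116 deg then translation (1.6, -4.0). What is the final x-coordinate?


After transform 1:
x1 = cos(167)*1.0 - sin(167)*-1.1 + 1.0 = 0.2731
y1 = sin(167)*1.0 + cos(167)*-1.1 + -1.8 = -0.5032
After transform 2:
x2 = cos(116)*0.2731 - sin(116)*-0.5032 + 1.6
= 1.9326


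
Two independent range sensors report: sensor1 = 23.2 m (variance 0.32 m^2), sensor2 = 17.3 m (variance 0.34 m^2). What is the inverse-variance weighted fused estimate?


w1 = (1/var1) / (1/var1 + 1/var2)
   = 3.125 / (3.125 + 2.9412) = 0.5152
w2 = 1 - w1 = 0.4848
fused = w1*s1 + w2*s2 = 11.9515 + 8.3879
= 20.3394 m


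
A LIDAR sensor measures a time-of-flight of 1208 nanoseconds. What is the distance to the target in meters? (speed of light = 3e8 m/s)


tof = 1208 ns = 1.208e-06 s
dist = c * tof / 2
= 3e8 * 1.208e-06 / 2
= 181.2 m


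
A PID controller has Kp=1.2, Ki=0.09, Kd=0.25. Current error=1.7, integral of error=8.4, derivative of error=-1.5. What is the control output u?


u = Kp*e + Ki*int(e) + Kd*de/dt
= 1.2*1.7 + 0.09*8.4 + 0.25*(-1.5)
= 2.04 + 0.756 + -0.375
= 2.421


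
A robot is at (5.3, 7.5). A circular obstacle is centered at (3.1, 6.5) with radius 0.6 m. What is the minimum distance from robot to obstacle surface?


center_dist = sqrt((5.3-3.1)^2 + (7.5-6.5)^2)
= sqrt(4.84 + 1.0)
= 2.4166
min_dist = center_dist - radius = 2.4166 - 0.6 = 1.8166 m


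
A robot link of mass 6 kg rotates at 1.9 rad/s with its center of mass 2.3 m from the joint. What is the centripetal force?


F = m * omega^2 * r
= 6 * 1.9^2 * 2.3
= 6 * 3.61 * 2.3
= 49.818 N


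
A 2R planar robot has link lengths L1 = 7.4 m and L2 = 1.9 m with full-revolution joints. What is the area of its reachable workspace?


r_max = L1 + L2 = 9.3 m
r_min = |L1 - L2| = 5.5 m
Area = pi*(r_max^2 - r_min^2)
= pi*(86.49 - 30.25)
= pi * 56.24
= 176.6832 m^2


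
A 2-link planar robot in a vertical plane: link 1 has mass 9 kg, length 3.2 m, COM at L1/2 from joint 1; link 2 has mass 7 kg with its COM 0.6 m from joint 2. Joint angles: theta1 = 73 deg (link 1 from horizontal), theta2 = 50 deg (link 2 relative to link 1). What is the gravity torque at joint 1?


Horizontal distance from joint 1 to link-1 COM:
  x_c1 = (L1/2)*cos(t1) = 1.6 * 0.2924 = 0.4678 m
Horizontal distance from joint 1 to link-2 COM:
  x_c2 = L1*cos(t1) + Lc2*cos(t1+t2)
       = 3.2*0.2924 + 0.6*-0.5446 = 0.6088 m
tau1 = m1*g*x_c1 + m2*g*x_c2
     = 9*9.81*0.4678 + 7*9.81*0.6088
     = 41.3016 + 41.8067
     = 83.1083 Nm


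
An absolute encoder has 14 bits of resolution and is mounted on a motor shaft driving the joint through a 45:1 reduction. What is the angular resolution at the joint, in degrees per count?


counts = 2^14 = 16384
effective counts at joint = 16384 * 45 = 737280
resolution = 360 / 737280
= 4.8828e-04 deg/count


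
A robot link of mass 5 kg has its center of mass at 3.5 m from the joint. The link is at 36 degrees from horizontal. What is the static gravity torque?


tau = m*g*L*cos(angle)
= 5 * 9.81 * 3.5 * cos(36 deg)
= 5 * 9.81 * 3.5 * 0.809
= 138.888 Nm


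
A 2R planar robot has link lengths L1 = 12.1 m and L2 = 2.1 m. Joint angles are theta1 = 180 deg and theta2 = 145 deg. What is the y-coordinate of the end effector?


Convert angles to radians: theta1 = 3.1416, theta2 = 2.5307
y = L1*sin(theta1) + L2*sin(theta1+theta2)
y = 0.0 + -1.2045
y = -1.2045


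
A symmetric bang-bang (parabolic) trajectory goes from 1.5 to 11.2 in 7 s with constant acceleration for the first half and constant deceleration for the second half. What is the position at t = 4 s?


Symmetric rest-to-rest: each phase covers (pf-p0)/2 in time T/2. 0.5*a*(T/2)^2 = (pf-p0)/2 => a = 4*(pf-p0)/T^2
a = 4*(11.2-1.5)/7^2 = 0.7918
t = 4 is in the deceleration phase (t > T/2).
p = pf - 0.5*a*(T-t)^2 = 11.2 - 0.5*0.7918*3^2
= 7.6367


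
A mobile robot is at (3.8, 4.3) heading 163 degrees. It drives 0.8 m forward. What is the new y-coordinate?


y_new = y0 + d*sin(theta)
= 4.3 + 0.8*sin(163)
= 4.3 + 0.2339
= 4.5339


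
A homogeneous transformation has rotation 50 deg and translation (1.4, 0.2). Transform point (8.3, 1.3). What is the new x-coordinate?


x' = cos(theta)*px - sin(theta)*py + tx
= 0.6428*8.3 - 0.766*1.3 + 1.4
= 5.7393


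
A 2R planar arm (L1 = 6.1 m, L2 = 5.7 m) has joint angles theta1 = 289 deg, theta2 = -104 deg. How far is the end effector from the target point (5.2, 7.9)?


End effector via forward kinematics:
x = L1*cos(t1) + L2*cos(t1+t2) = -3.6923
y = L1*sin(t1) + L2*sin(t1+t2) = -6.2645
Distance to target:
d = sqrt((5.2 - -3.6923)^2 + (7.9 - -6.2645)^2)
= sqrt(79.0738 + 200.6317)
= 16.7244 m


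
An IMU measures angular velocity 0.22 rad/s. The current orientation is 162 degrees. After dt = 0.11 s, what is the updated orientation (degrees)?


delta_theta = w * dt = 0.22 * 0.11 = 0.0242 rad
= 1.3866 deg
theta_new = 162 + 1.3866 = 163.3866 deg


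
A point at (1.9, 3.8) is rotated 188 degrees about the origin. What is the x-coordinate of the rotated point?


x' = x*cos(theta) - y*sin(theta)
cos(188 deg) = -0.9903, sin(188 deg) = -0.1392
x' = 1.9 * -0.9903 - 3.8 * -0.1392
= -1.8815 - -0.5289
= -1.3527


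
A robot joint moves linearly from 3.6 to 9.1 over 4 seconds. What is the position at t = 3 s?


s = t/T = 3/4 = 0.75
p(t) = p0 + (pf-p0)*s
= 3.6 + (9.1 - 3.6) * 0.75
= 7.725


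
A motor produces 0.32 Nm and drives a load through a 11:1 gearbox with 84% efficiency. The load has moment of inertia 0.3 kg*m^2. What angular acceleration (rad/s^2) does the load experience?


tau_out = tau_motor * N * eta
= 0.32 * 11 * 0.84 = 2.9568 Nm
alpha = tau_out / I = 2.9568 / 0.3
= 9.856 rad/s^2


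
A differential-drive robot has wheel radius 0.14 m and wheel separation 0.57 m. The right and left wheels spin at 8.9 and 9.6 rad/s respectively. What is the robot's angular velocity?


vR = r*wR = 0.14*8.9 = 1.246 m/s
vL = r*wL = 0.14*9.6 = 1.344 m/s
v = (vR+vL)/2 = 1.295 m/s
omega = (vR-vL)/L = -0.1719 rad/s
angular velocity = -0.1719 rad/s


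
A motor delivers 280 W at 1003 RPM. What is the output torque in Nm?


omega = 1003 * 2*pi/60 = 105.0339 rad/s
tau = P / omega = 280 / 105.0339
= 2.6658 Nm


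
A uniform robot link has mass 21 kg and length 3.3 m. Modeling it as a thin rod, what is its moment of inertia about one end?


I = (1/3) * m * L^2
= (1/3) * 21 * 3.3^2
= 0.333333 * 21 * 10.89
= 76.23 kg*m^2


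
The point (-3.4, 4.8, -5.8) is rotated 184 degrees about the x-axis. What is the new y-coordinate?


Rotation about x-axis: y' = y*cos(theta) - z*sin(theta)
= 4.8 * -0.9976 - -5.8 * -0.0698
= -5.1929


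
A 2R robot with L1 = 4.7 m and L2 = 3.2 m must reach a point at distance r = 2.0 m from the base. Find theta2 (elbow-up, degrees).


cos(theta2) = (r^2 - L1^2 - L2^2) / (2*L1*L2)
cos(theta2) = (4.0 - 22.09 - 10.24) / 30.08
cos(theta2) = -0.941822
theta2 = 160.3598 degrees


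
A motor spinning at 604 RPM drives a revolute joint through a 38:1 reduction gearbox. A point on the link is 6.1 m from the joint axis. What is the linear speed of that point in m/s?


omega_motor = 604 * 2*pi/60 = 63.2507 rad/s
omega_joint = omega_motor / 38 = 1.6645 rad/s
v = omega_joint * r = 1.6645 * 6.1
= 10.1534 m/s


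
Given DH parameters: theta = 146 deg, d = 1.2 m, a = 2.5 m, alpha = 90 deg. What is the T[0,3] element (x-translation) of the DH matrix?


T[0,3] = a * cos(theta)
= 2.5 * cos(146 deg)
= 2.5 * -0.829
= -2.0726


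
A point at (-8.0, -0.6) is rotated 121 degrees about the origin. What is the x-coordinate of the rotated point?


x' = x*cos(theta) - y*sin(theta)
cos(121 deg) = -0.515, sin(121 deg) = 0.8572
x' = -8.0 * -0.515 - -0.6 * 0.8572
= 4.1203 - -0.5143
= 4.6346


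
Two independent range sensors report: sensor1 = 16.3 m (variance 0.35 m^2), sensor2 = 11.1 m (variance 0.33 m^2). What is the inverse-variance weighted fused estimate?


w1 = (1/var1) / (1/var1 + 1/var2)
   = 2.8571 / (2.8571 + 3.0303) = 0.4853
w2 = 1 - w1 = 0.5147
fused = w1*s1 + w2*s2 = 7.9103 + 5.7132
= 13.6235 m


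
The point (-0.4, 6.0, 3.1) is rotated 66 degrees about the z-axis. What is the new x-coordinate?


Rotation about z-axis: x' = x*cos(theta) - y*sin(theta)
= -0.4 * 0.4067 - 6.0 * 0.9135
= -5.644


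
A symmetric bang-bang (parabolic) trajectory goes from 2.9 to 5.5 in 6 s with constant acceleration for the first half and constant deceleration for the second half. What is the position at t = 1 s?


Symmetric rest-to-rest: each phase covers (pf-p0)/2 in time T/2. 0.5*a*(T/2)^2 = (pf-p0)/2 => a = 4*(pf-p0)/T^2
a = 4*(5.5-2.9)/6^2 = 0.2889
t = 1 is in the acceleration phase (t <= T/2).
p = p0 + 0.5*a*t^2 = 2.9 + 0.5*0.2889*1^2
= 3.0444


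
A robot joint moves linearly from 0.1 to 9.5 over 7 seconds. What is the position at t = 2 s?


s = t/T = 2/7 = 0.2857
p(t) = p0 + (pf-p0)*s
= 0.1 + (9.5 - 0.1) * 0.2857
= 2.7857


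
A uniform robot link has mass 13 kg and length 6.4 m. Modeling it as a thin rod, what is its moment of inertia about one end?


I = (1/3) * m * L^2
= (1/3) * 13 * 6.4^2
= 0.333333 * 13 * 40.96
= 177.4933 kg*m^2


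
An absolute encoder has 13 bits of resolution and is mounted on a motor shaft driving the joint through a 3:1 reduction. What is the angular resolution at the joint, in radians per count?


counts = 2^13 = 8192
effective counts at joint = 8192 * 3 = 24576
resolution = 2*pi / 24576
= 2.5566e-04 rad/count


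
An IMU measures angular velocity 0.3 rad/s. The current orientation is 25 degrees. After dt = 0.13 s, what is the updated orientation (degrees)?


delta_theta = w * dt = 0.3 * 0.13 = 0.039 rad
= 2.2345 deg
theta_new = 25 + 2.2345 = 27.2345 deg


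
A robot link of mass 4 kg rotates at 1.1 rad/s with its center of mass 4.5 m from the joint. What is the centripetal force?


F = m * omega^2 * r
= 4 * 1.1^2 * 4.5
= 4 * 1.21 * 4.5
= 21.78 N


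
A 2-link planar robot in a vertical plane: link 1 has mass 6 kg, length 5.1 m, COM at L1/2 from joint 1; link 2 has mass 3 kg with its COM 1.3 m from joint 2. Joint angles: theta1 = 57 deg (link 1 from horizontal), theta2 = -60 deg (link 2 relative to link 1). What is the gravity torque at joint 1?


Horizontal distance from joint 1 to link-1 COM:
  x_c1 = (L1/2)*cos(t1) = 2.55 * 0.5446 = 1.3888 m
Horizontal distance from joint 1 to link-2 COM:
  x_c2 = L1*cos(t1) + Lc2*cos(t1+t2)
       = 5.1*0.5446 + 1.3*0.9986 = 4.0759 m
tau1 = m1*g*x_c1 + m2*g*x_c2
     = 6*9.81*1.3888 + 3*9.81*4.0759
     = 81.7465 + 119.9531
     = 201.6996 Nm


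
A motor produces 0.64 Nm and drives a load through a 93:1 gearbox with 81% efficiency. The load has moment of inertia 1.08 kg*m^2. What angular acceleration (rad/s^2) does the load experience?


tau_out = tau_motor * N * eta
= 0.64 * 93 * 0.81 = 48.2112 Nm
alpha = tau_out / I = 48.2112 / 1.08
= 44.64 rad/s^2


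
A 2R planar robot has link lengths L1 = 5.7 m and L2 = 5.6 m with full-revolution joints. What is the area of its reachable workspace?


r_max = L1 + L2 = 11.3 m
r_min = |L1 - L2| = 0.1 m
Area = pi*(r_max^2 - r_min^2)
= pi*(127.69 - 0.01)
= pi * 127.68
= 401.1186 m^2


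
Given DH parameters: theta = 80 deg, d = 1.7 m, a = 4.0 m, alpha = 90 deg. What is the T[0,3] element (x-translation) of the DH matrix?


T[0,3] = a * cos(theta)
= 4.0 * cos(80 deg)
= 4.0 * 0.1736
= 0.6946


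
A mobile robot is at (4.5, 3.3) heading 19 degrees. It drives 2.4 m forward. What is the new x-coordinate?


x_new = x0 + d*cos(theta)
= 4.5 + 2.4*cos(19)
= 4.5 + 2.2692
= 6.7692


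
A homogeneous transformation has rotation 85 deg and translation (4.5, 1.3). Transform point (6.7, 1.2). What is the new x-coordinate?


x' = cos(theta)*px - sin(theta)*py + tx
= 0.0872*6.7 - 0.9962*1.2 + 4.5
= 3.8885


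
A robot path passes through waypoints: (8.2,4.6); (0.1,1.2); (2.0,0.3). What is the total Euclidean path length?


Segment lengths:
  seg1 = sqrt((-8.1)^2 + (-3.4)^2) = 8.7846
  seg2 = sqrt((1.9)^2 + (-0.9)^2) = 2.1024
Total = 10.887


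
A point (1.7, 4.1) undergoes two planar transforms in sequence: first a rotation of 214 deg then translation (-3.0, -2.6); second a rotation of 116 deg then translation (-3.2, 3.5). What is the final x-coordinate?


After transform 1:
x1 = cos(214)*1.7 - sin(214)*4.1 + -3.0 = -2.1167
y1 = sin(214)*1.7 + cos(214)*4.1 + -2.6 = -6.9497
After transform 2:
x2 = cos(116)*-2.1167 - sin(116)*-6.9497 + -3.2
= 3.9742


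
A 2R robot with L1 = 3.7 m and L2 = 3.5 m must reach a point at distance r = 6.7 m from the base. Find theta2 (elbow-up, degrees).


cos(theta2) = (r^2 - L1^2 - L2^2) / (2*L1*L2)
cos(theta2) = (44.89 - 13.69 - 12.25) / 25.9
cos(theta2) = 0.73166
theta2 = 42.9742 degrees


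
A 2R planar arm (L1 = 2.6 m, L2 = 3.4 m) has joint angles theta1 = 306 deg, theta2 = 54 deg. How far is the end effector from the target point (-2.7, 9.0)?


End effector via forward kinematics:
x = L1*cos(t1) + L2*cos(t1+t2) = 4.9282
y = L1*sin(t1) + L2*sin(t1+t2) = -2.1034
Distance to target:
d = sqrt((-2.7 - 4.9282)^2 + (9.0 - -2.1034)^2)
= sqrt(58.1901 + 123.2865)
= 13.4713 m


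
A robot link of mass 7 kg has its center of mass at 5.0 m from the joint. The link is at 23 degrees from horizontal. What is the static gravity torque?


tau = m*g*L*cos(angle)
= 7 * 9.81 * 5.0 * cos(23 deg)
= 7 * 9.81 * 5.0 * 0.9205
= 316.0553 Nm


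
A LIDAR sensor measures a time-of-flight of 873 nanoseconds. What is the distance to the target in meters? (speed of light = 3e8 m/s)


tof = 873 ns = 8.73e-07 s
dist = c * tof / 2
= 3e8 * 8.73e-07 / 2
= 130.95 m


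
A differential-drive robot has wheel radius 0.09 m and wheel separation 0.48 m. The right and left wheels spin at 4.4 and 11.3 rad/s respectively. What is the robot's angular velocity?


vR = r*wR = 0.09*4.4 = 0.396 m/s
vL = r*wL = 0.09*11.3 = 1.017 m/s
v = (vR+vL)/2 = 0.7065 m/s
omega = (vR-vL)/L = -1.2938 rad/s
angular velocity = -1.2938 rad/s


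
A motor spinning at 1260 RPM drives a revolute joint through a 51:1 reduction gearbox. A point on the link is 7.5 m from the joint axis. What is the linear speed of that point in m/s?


omega_motor = 1260 * 2*pi/60 = 131.9469 rad/s
omega_joint = omega_motor / 51 = 2.5872 rad/s
v = omega_joint * r = 2.5872 * 7.5
= 19.404 m/s


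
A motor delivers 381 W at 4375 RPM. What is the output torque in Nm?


omega = 4375 * 2*pi/60 = 458.1489 rad/s
tau = P / omega = 381 / 458.1489
= 0.8316 Nm


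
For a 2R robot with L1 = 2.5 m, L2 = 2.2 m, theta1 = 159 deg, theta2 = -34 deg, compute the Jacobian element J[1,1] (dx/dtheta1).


J[1,1] = -L1*sin(t1) - L2*sin(t1+t2)
= -2.5*sin(159) - 2.2*sin(125)
= -2.6981


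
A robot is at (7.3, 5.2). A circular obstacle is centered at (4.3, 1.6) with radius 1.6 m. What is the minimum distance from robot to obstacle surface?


center_dist = sqrt((7.3-4.3)^2 + (5.2-1.6)^2)
= sqrt(9.0 + 12.96)
= 4.6861
min_dist = center_dist - radius = 4.6861 - 1.6 = 3.0861 m


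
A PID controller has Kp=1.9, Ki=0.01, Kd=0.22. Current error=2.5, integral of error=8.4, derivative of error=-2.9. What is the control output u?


u = Kp*e + Ki*int(e) + Kd*de/dt
= 1.9*2.5 + 0.01*8.4 + 0.22*(-2.9)
= 4.75 + 0.084 + -0.638
= 4.196


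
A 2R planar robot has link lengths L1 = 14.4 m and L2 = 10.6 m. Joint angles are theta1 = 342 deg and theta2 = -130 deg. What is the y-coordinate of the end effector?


Convert angles to radians: theta1 = 5.969, theta2 = -2.2689
y = L1*sin(theta1) + L2*sin(theta1+theta2)
y = -4.4498 + -5.6171
y = -10.067


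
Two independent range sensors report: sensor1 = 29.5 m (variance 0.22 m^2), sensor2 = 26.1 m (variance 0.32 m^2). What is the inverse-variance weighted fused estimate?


w1 = (1/var1) / (1/var1 + 1/var2)
   = 4.5455 / (4.5455 + 3.125) = 0.5926
w2 = 1 - w1 = 0.4074
fused = w1*s1 + w2*s2 = 17.4815 + 10.6333
= 28.1148 m


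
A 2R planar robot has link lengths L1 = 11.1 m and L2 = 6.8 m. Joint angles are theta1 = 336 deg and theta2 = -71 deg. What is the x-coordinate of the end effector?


Convert angles to radians: theta1 = 5.8643, theta2 = -1.2392
x = L1*cos(theta1) + L2*cos(theta1+theta2)
x = 10.1404 + -0.5927
x = 9.5477


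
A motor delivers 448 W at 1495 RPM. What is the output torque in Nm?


omega = 1495 * 2*pi/60 = 156.556 rad/s
tau = P / omega = 448 / 156.556
= 2.8616 Nm


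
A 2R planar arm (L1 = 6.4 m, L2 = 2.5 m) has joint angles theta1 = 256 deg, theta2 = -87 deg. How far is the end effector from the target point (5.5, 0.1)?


End effector via forward kinematics:
x = L1*cos(t1) + L2*cos(t1+t2) = -4.0024
y = L1*sin(t1) + L2*sin(t1+t2) = -5.7329
Distance to target:
d = sqrt((5.5 - -4.0024)^2 + (0.1 - -5.7329)^2)
= sqrt(90.295 + 34.0224)
= 11.1498 m


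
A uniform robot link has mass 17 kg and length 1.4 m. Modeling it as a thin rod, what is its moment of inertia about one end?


I = (1/3) * m * L^2
= (1/3) * 17 * 1.4^2
= 0.333333 * 17 * 1.96
= 11.1067 kg*m^2


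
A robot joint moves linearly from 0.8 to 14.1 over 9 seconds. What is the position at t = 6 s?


s = t/T = 6/9 = 0.6667
p(t) = p0 + (pf-p0)*s
= 0.8 + (14.1 - 0.8) * 0.6667
= 9.6667


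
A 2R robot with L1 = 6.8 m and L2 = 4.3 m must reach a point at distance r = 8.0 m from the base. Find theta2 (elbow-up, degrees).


cos(theta2) = (r^2 - L1^2 - L2^2) / (2*L1*L2)
cos(theta2) = (64.0 - 46.24 - 18.49) / 58.48
cos(theta2) = -0.012483
theta2 = 90.7152 degrees


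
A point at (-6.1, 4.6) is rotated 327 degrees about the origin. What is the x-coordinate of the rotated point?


x' = x*cos(theta) - y*sin(theta)
cos(327 deg) = 0.8387, sin(327 deg) = -0.5446
x' = -6.1 * 0.8387 - 4.6 * -0.5446
= -5.1159 - -2.5053
= -2.6106


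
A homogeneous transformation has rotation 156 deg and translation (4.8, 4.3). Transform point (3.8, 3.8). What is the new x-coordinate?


x' = cos(theta)*px - sin(theta)*py + tx
= -0.9135*3.8 - 0.4067*3.8 + 4.8
= -0.2171


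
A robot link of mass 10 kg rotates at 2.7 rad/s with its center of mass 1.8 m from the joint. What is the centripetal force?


F = m * omega^2 * r
= 10 * 2.7^2 * 1.8
= 10 * 7.29 * 1.8
= 131.22 N


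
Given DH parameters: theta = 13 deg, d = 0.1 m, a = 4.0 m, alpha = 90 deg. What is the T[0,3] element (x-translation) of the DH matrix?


T[0,3] = a * cos(theta)
= 4.0 * cos(13 deg)
= 4.0 * 0.9744
= 3.8975


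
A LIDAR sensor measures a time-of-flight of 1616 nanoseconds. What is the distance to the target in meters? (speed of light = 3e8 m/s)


tof = 1616 ns = 1.616e-06 s
dist = c * tof / 2
= 3e8 * 1.616e-06 / 2
= 242.4 m


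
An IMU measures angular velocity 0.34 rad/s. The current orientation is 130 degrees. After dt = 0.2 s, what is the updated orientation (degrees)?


delta_theta = w * dt = 0.34 * 0.2 = 0.068 rad
= 3.8961 deg
theta_new = 130 + 3.8961 = 133.8961 deg


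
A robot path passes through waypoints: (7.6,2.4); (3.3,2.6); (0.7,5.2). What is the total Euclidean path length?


Segment lengths:
  seg1 = sqrt((-4.3)^2 + (0.2)^2) = 4.3046
  seg2 = sqrt((-2.6)^2 + (2.6)^2) = 3.677
Total = 7.9816


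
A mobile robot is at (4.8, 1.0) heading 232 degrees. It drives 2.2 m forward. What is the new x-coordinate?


x_new = x0 + d*cos(theta)
= 4.8 + 2.2*cos(232)
= 4.8 + -1.3545
= 3.4455


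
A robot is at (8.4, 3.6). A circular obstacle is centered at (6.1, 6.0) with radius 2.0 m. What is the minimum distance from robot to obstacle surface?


center_dist = sqrt((8.4-6.1)^2 + (3.6-6.0)^2)
= sqrt(5.29 + 5.76)
= 3.3242
min_dist = center_dist - radius = 3.3242 - 2.0 = 1.3242 m


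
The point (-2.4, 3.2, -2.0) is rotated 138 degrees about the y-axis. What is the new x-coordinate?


Rotation about y-axis: x' = x*cos(theta) + z*sin(theta)
= -2.4 * -0.7431 + -2.0 * 0.6691
= 0.4453


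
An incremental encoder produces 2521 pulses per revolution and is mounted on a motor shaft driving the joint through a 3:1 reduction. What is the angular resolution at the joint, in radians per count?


counts per rev = 2521
effective counts at joint = 2521 * 3 = 7563
resolution = 2*pi / 7563
= 8.3078e-04 rad/count


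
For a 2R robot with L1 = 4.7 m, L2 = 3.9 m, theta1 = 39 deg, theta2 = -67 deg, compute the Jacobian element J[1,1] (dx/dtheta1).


J[1,1] = -L1*sin(t1) - L2*sin(t1+t2)
= -4.7*sin(39) - 3.9*sin(-28)
= -1.1269


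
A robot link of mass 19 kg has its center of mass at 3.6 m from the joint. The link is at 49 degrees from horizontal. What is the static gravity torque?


tau = m*g*L*cos(angle)
= 19 * 9.81 * 3.6 * cos(49 deg)
= 19 * 9.81 * 3.6 * 0.6561
= 440.2182 Nm


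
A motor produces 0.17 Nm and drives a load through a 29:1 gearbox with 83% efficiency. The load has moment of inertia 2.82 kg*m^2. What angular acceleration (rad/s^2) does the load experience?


tau_out = tau_motor * N * eta
= 0.17 * 29 * 0.83 = 4.0919 Nm
alpha = tau_out / I = 4.0919 / 2.82
= 1.451 rad/s^2


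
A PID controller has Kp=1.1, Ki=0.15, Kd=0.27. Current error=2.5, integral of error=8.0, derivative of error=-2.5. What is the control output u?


u = Kp*e + Ki*int(e) + Kd*de/dt
= 1.1*2.5 + 0.15*8.0 + 0.27*(-2.5)
= 2.75 + 1.2 + -0.675
= 3.275


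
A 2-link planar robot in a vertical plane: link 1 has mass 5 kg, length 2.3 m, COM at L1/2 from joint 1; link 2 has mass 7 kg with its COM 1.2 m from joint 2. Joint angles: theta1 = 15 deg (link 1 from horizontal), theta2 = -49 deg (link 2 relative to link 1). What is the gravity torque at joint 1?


Horizontal distance from joint 1 to link-1 COM:
  x_c1 = (L1/2)*cos(t1) = 1.15 * 0.9659 = 1.1108 m
Horizontal distance from joint 1 to link-2 COM:
  x_c2 = L1*cos(t1) + Lc2*cos(t1+t2)
       = 2.3*0.9659 + 1.2*0.829 = 3.2165 m
tau1 = m1*g*x_c1 + m2*g*x_c2
     = 5*9.81*1.1108 + 7*9.81*3.2165
     = 54.4855 + 220.8753
     = 275.3608 Nm


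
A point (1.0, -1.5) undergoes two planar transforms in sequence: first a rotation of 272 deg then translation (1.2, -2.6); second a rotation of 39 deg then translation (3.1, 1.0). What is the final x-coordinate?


After transform 1:
x1 = cos(272)*1.0 - sin(272)*-1.5 + 1.2 = -0.2642
y1 = sin(272)*1.0 + cos(272)*-1.5 + -2.6 = -3.6517
After transform 2:
x2 = cos(39)*-0.2642 - sin(39)*-3.6517 + 3.1
= 5.1928


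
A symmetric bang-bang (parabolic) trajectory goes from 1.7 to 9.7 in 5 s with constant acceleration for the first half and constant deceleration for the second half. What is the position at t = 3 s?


Symmetric rest-to-rest: each phase covers (pf-p0)/2 in time T/2. 0.5*a*(T/2)^2 = (pf-p0)/2 => a = 4*(pf-p0)/T^2
a = 4*(9.7-1.7)/5^2 = 1.28
t = 3 is in the deceleration phase (t > T/2).
p = pf - 0.5*a*(T-t)^2 = 9.7 - 0.5*1.28*2^2
= 7.14


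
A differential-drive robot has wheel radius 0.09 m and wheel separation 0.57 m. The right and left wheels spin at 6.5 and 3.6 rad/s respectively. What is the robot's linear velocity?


vR = r*wR = 0.09*6.5 = 0.585 m/s
vL = r*wL = 0.09*3.6 = 0.324 m/s
v = (vR+vL)/2 = 0.4545 m/s
omega = (vR-vL)/L = 0.4579 rad/s
linear velocity = 0.4545 m/s


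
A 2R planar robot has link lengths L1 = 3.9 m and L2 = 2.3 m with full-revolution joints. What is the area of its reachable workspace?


r_max = L1 + L2 = 6.2 m
r_min = |L1 - L2| = 1.6 m
Area = pi*(r_max^2 - r_min^2)
= pi*(38.44 - 2.56)
= pi * 35.88
= 112.7203 m^2


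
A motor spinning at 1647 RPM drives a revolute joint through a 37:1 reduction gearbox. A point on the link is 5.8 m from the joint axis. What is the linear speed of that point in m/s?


omega_motor = 1647 * 2*pi/60 = 172.4734 rad/s
omega_joint = omega_motor / 37 = 4.6614 rad/s
v = omega_joint * r = 4.6614 * 5.8
= 27.0364 m/s


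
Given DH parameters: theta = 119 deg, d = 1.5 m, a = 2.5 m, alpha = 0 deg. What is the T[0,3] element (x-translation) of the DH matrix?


T[0,3] = a * cos(theta)
= 2.5 * cos(119 deg)
= 2.5 * -0.4848
= -1.212


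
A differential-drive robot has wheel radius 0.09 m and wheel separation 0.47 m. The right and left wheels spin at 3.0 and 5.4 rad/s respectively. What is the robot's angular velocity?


vR = r*wR = 0.09*3.0 = 0.27 m/s
vL = r*wL = 0.09*5.4 = 0.486 m/s
v = (vR+vL)/2 = 0.378 m/s
omega = (vR-vL)/L = -0.4596 rad/s
angular velocity = -0.4596 rad/s


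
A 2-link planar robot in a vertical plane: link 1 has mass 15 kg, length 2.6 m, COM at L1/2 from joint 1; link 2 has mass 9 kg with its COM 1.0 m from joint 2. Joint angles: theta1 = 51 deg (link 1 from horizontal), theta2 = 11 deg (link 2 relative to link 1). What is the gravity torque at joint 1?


Horizontal distance from joint 1 to link-1 COM:
  x_c1 = (L1/2)*cos(t1) = 1.3 * 0.6293 = 0.8181 m
Horizontal distance from joint 1 to link-2 COM:
  x_c2 = L1*cos(t1) + Lc2*cos(t1+t2)
       = 2.6*0.6293 + 1.0*0.4695 = 2.1057 m
tau1 = m1*g*x_c1 + m2*g*x_c2
     = 15*9.81*0.8181 + 9*9.81*2.1057
     = 120.3858 + 185.9127
     = 306.2985 Nm


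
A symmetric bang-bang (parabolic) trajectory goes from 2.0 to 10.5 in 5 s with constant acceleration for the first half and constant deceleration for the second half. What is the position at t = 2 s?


Symmetric rest-to-rest: each phase covers (pf-p0)/2 in time T/2. 0.5*a*(T/2)^2 = (pf-p0)/2 => a = 4*(pf-p0)/T^2
a = 4*(10.5-2.0)/5^2 = 1.36
t = 2 is in the acceleration phase (t <= T/2).
p = p0 + 0.5*a*t^2 = 2.0 + 0.5*1.36*2^2
= 4.72


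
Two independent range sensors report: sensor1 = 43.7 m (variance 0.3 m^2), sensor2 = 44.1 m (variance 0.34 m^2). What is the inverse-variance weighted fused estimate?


w1 = (1/var1) / (1/var1 + 1/var2)
   = 3.3333 / (3.3333 + 2.9412) = 0.5312
w2 = 1 - w1 = 0.4688
fused = w1*s1 + w2*s2 = 23.2156 + 20.6719
= 43.8875 m


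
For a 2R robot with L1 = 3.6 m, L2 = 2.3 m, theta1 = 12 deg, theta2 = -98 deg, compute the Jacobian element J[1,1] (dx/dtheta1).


J[1,1] = -L1*sin(t1) - L2*sin(t1+t2)
= -3.6*sin(12) - 2.3*sin(-86)
= 1.5459


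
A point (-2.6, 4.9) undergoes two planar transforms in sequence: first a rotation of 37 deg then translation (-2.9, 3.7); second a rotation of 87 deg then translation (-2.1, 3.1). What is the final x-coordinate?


After transform 1:
x1 = cos(37)*-2.6 - sin(37)*4.9 + -2.9 = -7.9253
y1 = sin(37)*-2.6 + cos(37)*4.9 + 3.7 = 6.0486
After transform 2:
x2 = cos(87)*-7.9253 - sin(87)*6.0486 + -2.1
= -8.5551


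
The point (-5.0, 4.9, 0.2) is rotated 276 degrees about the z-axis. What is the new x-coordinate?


Rotation about z-axis: x' = x*cos(theta) - y*sin(theta)
= -5.0 * 0.1045 - 4.9 * -0.9945
= 4.3505


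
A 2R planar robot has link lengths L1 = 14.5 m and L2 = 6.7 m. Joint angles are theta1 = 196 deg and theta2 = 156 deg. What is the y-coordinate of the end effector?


Convert angles to radians: theta1 = 3.4208, theta2 = 2.7227
y = L1*sin(theta1) + L2*sin(theta1+theta2)
y = -3.9967 + -0.9325
y = -4.9292


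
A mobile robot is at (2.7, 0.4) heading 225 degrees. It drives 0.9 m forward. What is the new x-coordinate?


x_new = x0 + d*cos(theta)
= 2.7 + 0.9*cos(225)
= 2.7 + -0.6364
= 2.0636


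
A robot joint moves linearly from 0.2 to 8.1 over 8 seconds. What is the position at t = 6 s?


s = t/T = 6/8 = 0.75
p(t) = p0 + (pf-p0)*s
= 0.2 + (8.1 - 0.2) * 0.75
= 6.125


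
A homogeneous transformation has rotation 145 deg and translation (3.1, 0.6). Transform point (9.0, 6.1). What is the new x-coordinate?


x' = cos(theta)*px - sin(theta)*py + tx
= -0.8192*9.0 - 0.5736*6.1 + 3.1
= -7.7712


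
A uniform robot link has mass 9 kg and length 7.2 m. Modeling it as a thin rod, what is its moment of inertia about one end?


I = (1/3) * m * L^2
= (1/3) * 9 * 7.2^2
= 0.333333 * 9 * 51.84
= 155.52 kg*m^2


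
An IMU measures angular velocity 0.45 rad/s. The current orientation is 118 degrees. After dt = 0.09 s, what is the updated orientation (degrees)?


delta_theta = w * dt = 0.45 * 0.09 = 0.0405 rad
= 2.3205 deg
theta_new = 118 + 2.3205 = 120.3205 deg


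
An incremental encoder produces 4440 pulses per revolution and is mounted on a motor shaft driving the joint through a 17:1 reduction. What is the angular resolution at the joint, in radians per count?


counts per rev = 4440
effective counts at joint = 4440 * 17 = 75480
resolution = 2*pi / 75480
= 8.3243e-05 rad/count


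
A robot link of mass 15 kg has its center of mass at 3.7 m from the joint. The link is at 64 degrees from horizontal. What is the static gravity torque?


tau = m*g*L*cos(angle)
= 15 * 9.81 * 3.7 * cos(64 deg)
= 15 * 9.81 * 3.7 * 0.4384
= 238.6734 Nm


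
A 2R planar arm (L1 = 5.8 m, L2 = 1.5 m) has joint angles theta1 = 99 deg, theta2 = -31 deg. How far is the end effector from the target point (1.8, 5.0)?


End effector via forward kinematics:
x = L1*cos(t1) + L2*cos(t1+t2) = -0.3454
y = L1*sin(t1) + L2*sin(t1+t2) = 7.1194
Distance to target:
d = sqrt((1.8 - -0.3454)^2 + (5.0 - 7.1194)^2)
= sqrt(4.6028 + 4.4917)
= 3.0157 m


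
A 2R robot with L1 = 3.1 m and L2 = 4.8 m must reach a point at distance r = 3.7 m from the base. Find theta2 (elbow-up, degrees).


cos(theta2) = (r^2 - L1^2 - L2^2) / (2*L1*L2)
cos(theta2) = (13.69 - 9.61 - 23.04) / 29.76
cos(theta2) = -0.637097
theta2 = 129.5757 degrees


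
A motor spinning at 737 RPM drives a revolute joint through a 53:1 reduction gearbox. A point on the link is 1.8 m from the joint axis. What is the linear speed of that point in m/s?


omega_motor = 737 * 2*pi/60 = 77.1785 rad/s
omega_joint = omega_motor / 53 = 1.4562 rad/s
v = omega_joint * r = 1.4562 * 1.8
= 2.6212 m/s


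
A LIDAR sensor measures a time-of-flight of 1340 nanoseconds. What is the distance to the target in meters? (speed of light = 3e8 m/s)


tof = 1340 ns = 1.34e-06 s
dist = c * tof / 2
= 3e8 * 1.34e-06 / 2
= 201.0 m


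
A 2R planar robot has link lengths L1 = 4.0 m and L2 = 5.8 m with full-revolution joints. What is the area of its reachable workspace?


r_max = L1 + L2 = 9.8 m
r_min = |L1 - L2| = 1.8 m
Area = pi*(r_max^2 - r_min^2)
= pi*(96.04 - 3.24)
= pi * 92.8
= 291.5398 m^2


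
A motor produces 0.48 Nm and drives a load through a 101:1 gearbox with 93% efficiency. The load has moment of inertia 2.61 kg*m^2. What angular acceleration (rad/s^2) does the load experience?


tau_out = tau_motor * N * eta
= 0.48 * 101 * 0.93 = 45.0864 Nm
alpha = tau_out / I = 45.0864 / 2.61
= 17.2745 rad/s^2


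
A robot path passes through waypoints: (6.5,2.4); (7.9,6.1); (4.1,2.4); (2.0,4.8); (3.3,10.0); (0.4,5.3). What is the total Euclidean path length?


Segment lengths:
  seg1 = sqrt((1.4)^2 + (3.7)^2) = 3.956
  seg2 = sqrt((-3.8)^2 + (-3.7)^2) = 5.3038
  seg3 = sqrt((-2.1)^2 + (2.4)^2) = 3.189
  seg4 = sqrt((1.3)^2 + (5.2)^2) = 5.36
  seg5 = sqrt((-2.9)^2 + (-4.7)^2) = 5.5227
Total = 23.3315


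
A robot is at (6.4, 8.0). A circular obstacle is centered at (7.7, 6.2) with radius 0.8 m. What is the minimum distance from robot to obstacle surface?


center_dist = sqrt((6.4-7.7)^2 + (8.0-6.2)^2)
= sqrt(1.69 + 3.24)
= 2.2204
min_dist = center_dist - radius = 2.2204 - 0.8 = 1.4204 m


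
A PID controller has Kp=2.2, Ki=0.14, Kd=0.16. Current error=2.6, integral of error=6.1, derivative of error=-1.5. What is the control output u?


u = Kp*e + Ki*int(e) + Kd*de/dt
= 2.2*2.6 + 0.14*6.1 + 0.16*(-1.5)
= 5.72 + 0.854 + -0.24
= 6.334


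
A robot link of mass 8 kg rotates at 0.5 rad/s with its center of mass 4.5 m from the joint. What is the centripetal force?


F = m * omega^2 * r
= 8 * 0.5^2 * 4.5
= 8 * 0.25 * 4.5
= 9.0 N


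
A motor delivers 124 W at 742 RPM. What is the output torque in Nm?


omega = 742 * 2*pi/60 = 77.7021 rad/s
tau = P / omega = 124 / 77.7021
= 1.5958 Nm


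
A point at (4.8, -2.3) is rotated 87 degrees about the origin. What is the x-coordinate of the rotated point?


x' = x*cos(theta) - y*sin(theta)
cos(87 deg) = 0.0523, sin(87 deg) = 0.9986
x' = 4.8 * 0.0523 - -2.3 * 0.9986
= 0.2512 - -2.2968
= 2.5481


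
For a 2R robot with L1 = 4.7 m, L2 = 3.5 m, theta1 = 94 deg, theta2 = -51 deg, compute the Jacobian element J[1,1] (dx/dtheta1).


J[1,1] = -L1*sin(t1) - L2*sin(t1+t2)
= -4.7*sin(94) - 3.5*sin(43)
= -7.0755


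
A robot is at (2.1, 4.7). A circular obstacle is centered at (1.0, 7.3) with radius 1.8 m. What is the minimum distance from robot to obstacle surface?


center_dist = sqrt((2.1-1.0)^2 + (4.7-7.3)^2)
= sqrt(1.21 + 6.76)
= 2.8231
min_dist = center_dist - radius = 2.8231 - 1.8 = 1.0231 m
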